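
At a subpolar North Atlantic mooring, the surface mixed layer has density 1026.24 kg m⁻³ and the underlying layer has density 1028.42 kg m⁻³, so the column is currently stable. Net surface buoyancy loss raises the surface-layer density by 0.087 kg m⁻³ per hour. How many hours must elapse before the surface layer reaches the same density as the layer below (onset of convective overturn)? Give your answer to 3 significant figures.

Density deficit of the surface layer: 1028.42 − 1026.24 = 2.18 kg m⁻³.
Required change = 2.18 / 0.087 = 25.1 hours.

25.1 hours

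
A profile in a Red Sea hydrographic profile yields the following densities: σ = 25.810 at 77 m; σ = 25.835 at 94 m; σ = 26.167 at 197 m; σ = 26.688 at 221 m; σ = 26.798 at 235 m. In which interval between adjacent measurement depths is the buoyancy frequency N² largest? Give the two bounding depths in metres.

197–221 m

Compute the density gradient over each adjacent pair:
  77–94 m: Δρ/Δz = 0.025/17 = 1.5 × 10⁻³ kg m⁻⁴
  94–197 m: Δρ/Δz = 0.332/103 = 3.2 × 10⁻³ kg m⁻⁴
  197–221 m: Δρ/Δz = 0.521/24 = 0.022 kg m⁻⁴
  221–235 m: Δρ/Δz = 0.110/14 = 7.9 × 10⁻³ kg m⁻⁴
The largest gradient is in the 197–221 m interval — the pycnocline.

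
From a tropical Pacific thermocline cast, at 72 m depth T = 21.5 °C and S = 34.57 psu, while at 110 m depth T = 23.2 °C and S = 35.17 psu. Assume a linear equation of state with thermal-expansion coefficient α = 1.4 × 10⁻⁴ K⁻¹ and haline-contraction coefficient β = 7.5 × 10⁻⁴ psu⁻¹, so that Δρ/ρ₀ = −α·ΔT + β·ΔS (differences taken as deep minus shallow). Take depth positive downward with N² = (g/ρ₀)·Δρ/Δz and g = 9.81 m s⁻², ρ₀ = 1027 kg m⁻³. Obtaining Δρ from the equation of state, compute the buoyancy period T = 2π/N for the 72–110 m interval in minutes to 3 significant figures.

14.2 min

ΔT = +1.7 K, ΔS = +0.60 psu (deep − shallow).
Δρ/ρ₀ = −αΔT + βΔS = -2.38 × 10⁻⁴ + 4.50 × 10⁻⁴ = 2.12 × 10⁻⁴, so Δρ ≈ 0.2177 kg m⁻³.
N² = (g/ρ₀)·Δρ/Δz = g·(Δρ/ρ₀)/Δz = 9.81 × 2.12 × 10⁻⁴ / 38 = 5.4729 × 10⁻⁵ s⁻².
N = √(5.4729 × 10⁻⁵) = 7.3979 × 10⁻³ rad s⁻¹ → T = 2π/N = 849.32 s = 14.155 min ≈ 14.2 min.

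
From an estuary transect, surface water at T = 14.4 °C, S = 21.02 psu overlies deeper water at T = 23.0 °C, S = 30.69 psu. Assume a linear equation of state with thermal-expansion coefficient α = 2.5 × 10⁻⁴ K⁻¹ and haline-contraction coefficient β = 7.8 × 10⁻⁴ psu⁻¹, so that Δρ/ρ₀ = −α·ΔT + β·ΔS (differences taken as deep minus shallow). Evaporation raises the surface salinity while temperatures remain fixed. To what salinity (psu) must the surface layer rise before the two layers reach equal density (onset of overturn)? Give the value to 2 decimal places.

Neutral buoyancy requires −α(T_deep − T_surf) + β(S_deep − S_surf′) = 0.
S_surf′ = S_deep − (α/β)·ΔT = 30.69 − (2.5 × 10⁻⁴/7.8 × 10⁻⁴)·(+8.6) = 27.9336 psu.
Increase required: 27.9336 − 21.02 = 6.9136 psu.

27.93 psu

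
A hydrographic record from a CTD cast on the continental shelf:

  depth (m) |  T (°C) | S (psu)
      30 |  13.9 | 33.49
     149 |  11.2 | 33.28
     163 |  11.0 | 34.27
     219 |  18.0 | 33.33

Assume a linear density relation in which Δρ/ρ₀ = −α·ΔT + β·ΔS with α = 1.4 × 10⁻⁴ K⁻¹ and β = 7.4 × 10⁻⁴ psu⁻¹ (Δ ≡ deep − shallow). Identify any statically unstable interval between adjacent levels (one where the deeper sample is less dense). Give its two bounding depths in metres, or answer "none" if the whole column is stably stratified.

Evaluate Δρ/ρ₀ = −αΔT + βΔS across each adjacent pair:
  30–149 m: −αΔT+βΔS = −(1.4 × 10⁻⁴)(-2.7)+(7.4 × 10⁻⁴)(-0.21) = 2.2 × 10⁻⁴ → stable
  149–163 m: −αΔT+βΔS = −(1.4 × 10⁻⁴)(-0.2)+(7.4 × 10⁻⁴)(+0.99) = 7.6 × 10⁻⁴ → stable
  163–219 m: −αΔT+βΔS = −(1.4 × 10⁻⁴)(+7.0)+(7.4 × 10⁻⁴)(-0.94) = -1.7 × 10⁻³ → UNSTABLE
The 163–219 m interval has Δρ < 0: lighter water underlies denser water.

163–219 m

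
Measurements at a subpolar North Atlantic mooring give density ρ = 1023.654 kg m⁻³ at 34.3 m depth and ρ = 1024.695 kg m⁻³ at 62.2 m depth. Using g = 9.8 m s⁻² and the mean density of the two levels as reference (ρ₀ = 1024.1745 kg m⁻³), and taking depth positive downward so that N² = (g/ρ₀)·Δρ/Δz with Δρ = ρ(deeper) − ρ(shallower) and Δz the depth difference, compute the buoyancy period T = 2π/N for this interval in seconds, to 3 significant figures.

333 s

Δρ = 1024.695 − 1023.654 = 1.041 kg m⁻³ over Δz = 62.2 − 34.3 = 27.9 m.
N² = (9.8/1024.1745) × (1.041/27.9) = 3.5703 × 10⁻⁴ s⁻².
N = √(3.5703 × 10⁻⁴) = 0.018895 rad s⁻¹, so T = 2π/N = 332.53 s ≈ 333 s.
N² > 0, so the interval is statically stable.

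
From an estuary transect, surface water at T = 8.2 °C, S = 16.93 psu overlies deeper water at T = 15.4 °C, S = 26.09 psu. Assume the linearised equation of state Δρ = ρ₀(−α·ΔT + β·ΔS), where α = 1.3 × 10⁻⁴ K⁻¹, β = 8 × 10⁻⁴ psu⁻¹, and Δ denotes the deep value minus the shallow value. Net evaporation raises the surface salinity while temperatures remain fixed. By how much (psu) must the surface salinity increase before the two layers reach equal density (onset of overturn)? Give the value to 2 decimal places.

Neutral buoyancy requires −α(T_deep − T_surf) + β(S_deep − S_surf′) = 0.
S_surf′ = S_deep − (α/β)·ΔT = 26.09 − (1.3 × 10⁻⁴/8 × 10⁻⁴)·(+7.2) = 24.9200 psu.
Increase required: 24.9200 − 16.93 = 7.9900 psu.

7.99 psu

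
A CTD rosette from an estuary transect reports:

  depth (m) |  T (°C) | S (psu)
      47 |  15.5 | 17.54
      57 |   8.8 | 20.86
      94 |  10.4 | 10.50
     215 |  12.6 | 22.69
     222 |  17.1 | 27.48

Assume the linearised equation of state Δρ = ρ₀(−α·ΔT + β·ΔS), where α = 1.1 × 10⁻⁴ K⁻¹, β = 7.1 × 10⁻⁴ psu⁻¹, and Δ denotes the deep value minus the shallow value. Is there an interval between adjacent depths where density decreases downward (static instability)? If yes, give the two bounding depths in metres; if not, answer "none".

Evaluate Δρ/ρ₀ = −αΔT + βΔS across each adjacent pair:
  47–57 m: −αΔT+βΔS = −(1.1 × 10⁻⁴)(-6.7)+(7.1 × 10⁻⁴)(+3.32) = 3.1 × 10⁻³ → stable
  57–94 m: −αΔT+βΔS = −(1.1 × 10⁻⁴)(+1.6)+(7.1 × 10⁻⁴)(-10.36) = -7.5 × 10⁻³ → UNSTABLE
  94–215 m: −αΔT+βΔS = −(1.1 × 10⁻⁴)(+2.2)+(7.1 × 10⁻⁴)(+12.19) = 8.4 × 10⁻³ → stable
  215–222 m: −αΔT+βΔS = −(1.1 × 10⁻⁴)(+4.5)+(7.1 × 10⁻⁴)(+4.79) = 2.9 × 10⁻³ → stable
The 57–94 m interval has Δρ < 0: lighter water underlies denser water.

57–94 m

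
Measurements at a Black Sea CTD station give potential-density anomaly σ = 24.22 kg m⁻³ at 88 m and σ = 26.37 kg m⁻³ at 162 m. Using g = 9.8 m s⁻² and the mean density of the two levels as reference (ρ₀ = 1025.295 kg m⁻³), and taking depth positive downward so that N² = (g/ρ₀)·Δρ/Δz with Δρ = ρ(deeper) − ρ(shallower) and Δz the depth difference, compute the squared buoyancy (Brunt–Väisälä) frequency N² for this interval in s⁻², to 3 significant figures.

Δρ = 1026.37 − 1024.22 = 2.15 kg m⁻³ over Δz = 162 − 88 = 74 m.
N² = (9.8/1025.295) × (2.15/74) = 2.7771 × 10⁻⁴ s⁻² ≈ 2.78 × 10⁻⁴ s⁻².

2.78 × 10⁻⁴ s⁻²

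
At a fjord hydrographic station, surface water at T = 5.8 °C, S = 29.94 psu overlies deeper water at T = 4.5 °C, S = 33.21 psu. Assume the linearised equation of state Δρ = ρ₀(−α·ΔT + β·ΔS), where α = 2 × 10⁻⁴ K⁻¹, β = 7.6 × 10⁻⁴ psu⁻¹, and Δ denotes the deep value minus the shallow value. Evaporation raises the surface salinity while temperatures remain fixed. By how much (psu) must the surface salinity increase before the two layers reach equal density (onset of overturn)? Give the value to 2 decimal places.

Neutral buoyancy requires −α(T_deep − T_surf) + β(S_deep − S_surf′) = 0.
S_surf′ = S_deep − (α/β)·ΔT = 33.21 − (2 × 10⁻⁴/7.6 × 10⁻⁴)·(-1.3) = 33.5521 psu.
Increase required: 33.5521 − 29.94 = 3.6121 psu.

3.61 psu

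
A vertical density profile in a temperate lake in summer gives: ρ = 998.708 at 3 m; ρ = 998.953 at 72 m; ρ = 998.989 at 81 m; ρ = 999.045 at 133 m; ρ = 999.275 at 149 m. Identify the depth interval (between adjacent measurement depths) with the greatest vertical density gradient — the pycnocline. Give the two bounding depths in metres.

Compute the density gradient over each adjacent pair:
  3–72 m: Δρ/Δz = 0.245/69 = 3.6 × 10⁻³ kg m⁻⁴
  72–81 m: Δρ/Δz = 0.036/9 = 4.0 × 10⁻³ kg m⁻⁴
  81–133 m: Δρ/Δz = 0.056/52 = 1.1 × 10⁻³ kg m⁻⁴
  133–149 m: Δρ/Δz = 0.230/16 = 0.014 kg m⁻⁴
The largest gradient is in the 133–149 m interval — the pycnocline.

133–149 m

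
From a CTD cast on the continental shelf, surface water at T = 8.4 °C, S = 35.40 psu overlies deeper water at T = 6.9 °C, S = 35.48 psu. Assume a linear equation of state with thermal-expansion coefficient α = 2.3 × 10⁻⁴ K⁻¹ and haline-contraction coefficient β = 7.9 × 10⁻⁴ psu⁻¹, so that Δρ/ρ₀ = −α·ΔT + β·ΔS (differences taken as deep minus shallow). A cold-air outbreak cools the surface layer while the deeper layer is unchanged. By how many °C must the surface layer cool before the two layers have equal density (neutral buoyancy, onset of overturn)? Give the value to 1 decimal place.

1.8 °C

Neutral buoyancy requires Δρ = 0, i.e. −α(T_deep − T_surf′) + β(S_deep − S_surf) = 0.
T_surf′ = T_deep − (β/α)·ΔS = 6.9 − (7.9 × 10⁻⁴/2.3 × 10⁻⁴)·(+0.08) = 6.625 °C.
Cooling required: 8.4 − (6.625) = 1.775 °C.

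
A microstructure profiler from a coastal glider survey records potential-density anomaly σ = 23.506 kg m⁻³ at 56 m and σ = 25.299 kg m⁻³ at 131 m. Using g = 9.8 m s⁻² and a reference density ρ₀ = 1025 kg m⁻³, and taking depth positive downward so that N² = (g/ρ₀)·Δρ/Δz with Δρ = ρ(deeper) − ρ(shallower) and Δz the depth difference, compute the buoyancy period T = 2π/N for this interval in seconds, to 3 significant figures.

Δρ = 1025.299 − 1023.506 = 1.793 kg m⁻³ over Δz = 131 − 56 = 75 m.
N² = (9.8/1025) × (1.793/75) = 2.2857 × 10⁻⁴ s⁻².
N = √(2.2857 × 10⁻⁴) = 0.015119 rad s⁻¹, so T = 2π/N = 415.58 s ≈ 416 s.

416 s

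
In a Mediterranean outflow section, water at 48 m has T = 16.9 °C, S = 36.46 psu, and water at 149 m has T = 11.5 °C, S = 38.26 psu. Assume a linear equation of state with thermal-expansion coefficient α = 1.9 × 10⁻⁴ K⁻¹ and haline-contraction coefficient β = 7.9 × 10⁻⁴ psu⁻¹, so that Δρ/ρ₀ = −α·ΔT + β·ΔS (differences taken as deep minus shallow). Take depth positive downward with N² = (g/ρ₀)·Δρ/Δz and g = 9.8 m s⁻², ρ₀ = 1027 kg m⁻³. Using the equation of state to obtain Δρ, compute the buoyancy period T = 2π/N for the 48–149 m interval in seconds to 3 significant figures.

408 s

ΔT = -5.4 K, ΔS = +1.80 psu (deep − shallow).
Δρ/ρ₀ = −αΔT + βΔS = 1.026 × 10⁻³ + 1.422 × 10⁻³ = 2.448 × 10⁻³, so Δρ ≈ 2.514 kg m⁻³.
N² = (g/ρ₀)·Δρ/Δz = g·(Δρ/ρ₀)/Δz = 9.8 × 2.448 × 10⁻³ / 101 = 2.3753 × 10⁻⁴ s⁻².
N = √(2.3753 × 10⁻⁴) = 0.015412 rad s⁻¹ → T = 2π/N = 407.68 s ≈ 408 s.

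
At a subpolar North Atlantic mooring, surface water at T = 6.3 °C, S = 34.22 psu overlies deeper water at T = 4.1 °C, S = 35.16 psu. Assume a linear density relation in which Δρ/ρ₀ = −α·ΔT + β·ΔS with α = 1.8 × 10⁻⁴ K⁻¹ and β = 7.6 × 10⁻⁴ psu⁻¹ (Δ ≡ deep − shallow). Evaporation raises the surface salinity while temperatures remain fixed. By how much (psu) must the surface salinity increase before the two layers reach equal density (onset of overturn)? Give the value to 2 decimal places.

1.46 psu

Neutral buoyancy requires −α(T_deep − T_surf) + β(S_deep − S_surf′) = 0.
S_surf′ = S_deep − (α/β)·ΔT = 35.16 − (1.8 × 10⁻⁴/7.6 × 10⁻⁴)·(-2.2) = 35.6811 psu.
Increase required: 35.6811 − 34.22 = 1.4611 psu.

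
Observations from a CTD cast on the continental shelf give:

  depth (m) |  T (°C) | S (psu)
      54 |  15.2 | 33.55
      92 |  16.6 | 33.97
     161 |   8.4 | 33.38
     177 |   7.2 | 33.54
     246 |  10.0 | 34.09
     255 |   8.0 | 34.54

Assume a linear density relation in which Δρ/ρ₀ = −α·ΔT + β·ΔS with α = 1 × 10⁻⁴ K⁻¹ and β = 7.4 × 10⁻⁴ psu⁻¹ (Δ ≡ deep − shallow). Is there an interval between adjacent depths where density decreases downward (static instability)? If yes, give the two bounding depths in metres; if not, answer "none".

none

Evaluate Δρ/ρ₀ = −αΔT + βΔS across each adjacent pair:
  54–92 m: −αΔT+βΔS = −(1 × 10⁻⁴)(+1.4)+(7.4 × 10⁻⁴)(+0.42) = 1.7 × 10⁻⁴ → stable
  92–161 m: −αΔT+βΔS = −(1 × 10⁻⁴)(-8.2)+(7.4 × 10⁻⁴)(-0.59) = 3.8 × 10⁻⁴ → stable
  161–177 m: −αΔT+βΔS = −(1 × 10⁻⁴)(-1.2)+(7.4 × 10⁻⁴)(+0.16) = 2.4 × 10⁻⁴ → stable
  177–246 m: −αΔT+βΔS = −(1 × 10⁻⁴)(+2.8)+(7.4 × 10⁻⁴)(+0.55) = 1.3 × 10⁻⁴ → stable
  246–255 m: −αΔT+βΔS = −(1 × 10⁻⁴)(-2.0)+(7.4 × 10⁻⁴)(+0.45) = 5.3 × 10⁻⁴ → stable
Every interval has Δρ > 0: the column is stably stratified throughout.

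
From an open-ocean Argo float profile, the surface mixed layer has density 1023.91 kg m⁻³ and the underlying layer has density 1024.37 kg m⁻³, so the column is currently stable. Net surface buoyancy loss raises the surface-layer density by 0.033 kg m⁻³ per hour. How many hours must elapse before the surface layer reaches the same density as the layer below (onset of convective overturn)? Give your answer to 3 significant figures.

13.9 hours

Density deficit of the surface layer: 1024.37 − 1023.91 = 0.46 kg m⁻³.
Required change = 0.46 / 0.033 = 13.9 hours.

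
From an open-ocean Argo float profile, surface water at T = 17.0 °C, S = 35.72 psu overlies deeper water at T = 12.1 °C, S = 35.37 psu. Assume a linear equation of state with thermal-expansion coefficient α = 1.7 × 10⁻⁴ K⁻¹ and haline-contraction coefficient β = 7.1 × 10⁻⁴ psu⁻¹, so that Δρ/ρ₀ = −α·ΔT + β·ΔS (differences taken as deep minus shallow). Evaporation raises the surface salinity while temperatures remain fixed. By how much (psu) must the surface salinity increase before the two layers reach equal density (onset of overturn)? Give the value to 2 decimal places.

0.82 psu

Neutral buoyancy requires −α(T_deep − T_surf) + β(S_deep − S_surf′) = 0.
S_surf′ = S_deep − (α/β)·ΔT = 35.37 − (1.7 × 10⁻⁴/7.1 × 10⁻⁴)·(-4.9) = 36.5432 psu.
Increase required: 36.5432 − 35.72 = 0.8232 psu.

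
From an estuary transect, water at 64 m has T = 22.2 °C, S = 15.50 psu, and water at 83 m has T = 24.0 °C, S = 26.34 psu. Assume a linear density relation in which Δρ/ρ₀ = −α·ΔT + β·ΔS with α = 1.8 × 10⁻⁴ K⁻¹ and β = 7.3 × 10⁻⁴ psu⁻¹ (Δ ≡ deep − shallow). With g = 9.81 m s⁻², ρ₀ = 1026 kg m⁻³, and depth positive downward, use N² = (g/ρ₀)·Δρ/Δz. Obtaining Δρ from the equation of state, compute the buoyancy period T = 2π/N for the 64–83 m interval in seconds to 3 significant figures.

ΔT = +1.8 K, ΔS = +10.84 psu (deep − shallow).
Δρ/ρ₀ = −αΔT + βΔS = -3.24 × 10⁻⁴ + 7.9132 × 10⁻³ = 7.5892 × 10⁻³, so Δρ ≈ 7.787 kg m⁻³.
N² = (g/ρ₀)·Δρ/Δz = g·(Δρ/ρ₀)/Δz = 9.81 × 7.5892 × 10⁻³ / 19 = 3.9184 × 10⁻³ s⁻².
N = √(3.9184 × 10⁻³) = 0.062597 rad s⁻¹ → T = 2π/N = 100.38 s ≈ 100 s.

100 s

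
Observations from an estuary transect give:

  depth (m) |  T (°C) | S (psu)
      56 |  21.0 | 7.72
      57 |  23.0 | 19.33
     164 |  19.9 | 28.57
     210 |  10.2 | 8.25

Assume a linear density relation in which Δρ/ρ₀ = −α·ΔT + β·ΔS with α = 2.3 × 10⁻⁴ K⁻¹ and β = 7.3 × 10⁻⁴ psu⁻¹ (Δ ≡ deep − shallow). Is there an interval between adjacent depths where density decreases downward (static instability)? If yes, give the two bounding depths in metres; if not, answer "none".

Evaluate Δρ/ρ₀ = −αΔT + βΔS across each adjacent pair:
  56–57 m: −αΔT+βΔS = −(2.3 × 10⁻⁴)(+2.0)+(7.3 × 10⁻⁴)(+11.61) = 8.0 × 10⁻³ → stable
  57–164 m: −αΔT+βΔS = −(2.3 × 10⁻⁴)(-3.1)+(7.3 × 10⁻⁴)(+9.24) = 7.5 × 10⁻³ → stable
  164–210 m: −αΔT+βΔS = −(2.3 × 10⁻⁴)(-9.7)+(7.3 × 10⁻⁴)(-20.32) = -0.013 → UNSTABLE
The 164–210 m interval has Δρ < 0: lighter water underlies denser water.

164–210 m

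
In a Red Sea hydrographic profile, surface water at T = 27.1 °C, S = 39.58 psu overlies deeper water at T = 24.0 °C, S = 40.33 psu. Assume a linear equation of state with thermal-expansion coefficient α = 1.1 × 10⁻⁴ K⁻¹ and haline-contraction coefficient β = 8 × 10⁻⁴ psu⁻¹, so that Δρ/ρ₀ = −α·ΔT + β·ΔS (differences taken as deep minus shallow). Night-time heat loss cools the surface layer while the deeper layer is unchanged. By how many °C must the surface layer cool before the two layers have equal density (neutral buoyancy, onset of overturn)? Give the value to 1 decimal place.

8.6 °C

Neutral buoyancy requires Δρ = 0, i.e. −α(T_deep − T_surf′) + β(S_deep − S_surf) = 0.
T_surf′ = T_deep − (β/α)·ΔS = 24.0 − (8 × 10⁻⁴/1.1 × 10⁻⁴)·(+0.75) = 18.545 °C.
Cooling required: 27.1 − (18.545) = 8.555 °C.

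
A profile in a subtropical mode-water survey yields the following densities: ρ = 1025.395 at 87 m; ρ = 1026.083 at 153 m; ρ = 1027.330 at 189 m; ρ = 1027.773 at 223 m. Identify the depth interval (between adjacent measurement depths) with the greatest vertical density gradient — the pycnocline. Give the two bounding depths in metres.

153–189 m

Compute the density gradient over each adjacent pair:
  87–153 m: Δρ/Δz = 0.688/66 = 0.010 kg m⁻⁴
  153–189 m: Δρ/Δz = 1.247/36 = 0.035 kg m⁻⁴
  189–223 m: Δρ/Δz = 0.443/34 = 0.013 kg m⁻⁴
The largest gradient is in the 153–189 m interval — the pycnocline.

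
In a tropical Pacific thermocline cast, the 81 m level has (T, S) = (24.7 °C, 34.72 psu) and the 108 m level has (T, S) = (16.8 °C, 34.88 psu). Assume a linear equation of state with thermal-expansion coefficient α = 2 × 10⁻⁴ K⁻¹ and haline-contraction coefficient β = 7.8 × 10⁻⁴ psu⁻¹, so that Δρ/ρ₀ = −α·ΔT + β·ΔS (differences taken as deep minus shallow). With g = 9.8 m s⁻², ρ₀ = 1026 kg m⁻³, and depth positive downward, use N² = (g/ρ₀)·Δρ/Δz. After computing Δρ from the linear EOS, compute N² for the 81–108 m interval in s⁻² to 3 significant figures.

6.19 × 10⁻⁴ s⁻²

ΔT = -7.9 K, ΔS = +0.16 psu (deep − shallow).
Δρ/ρ₀ = −αΔT + βΔS = 1.58 × 10⁻³ + 1.248 × 10⁻⁴ = 1.7048 × 10⁻³, so Δρ ≈ 1.749 kg m⁻³.
N² = (g/ρ₀)·Δρ/Δz = g·(Δρ/ρ₀)/Δz = 9.8 × 1.7048 × 10⁻³ / 27 = 6.1878 × 10⁻⁴ s⁻² ≈ 6.19 × 10⁻⁴ s⁻².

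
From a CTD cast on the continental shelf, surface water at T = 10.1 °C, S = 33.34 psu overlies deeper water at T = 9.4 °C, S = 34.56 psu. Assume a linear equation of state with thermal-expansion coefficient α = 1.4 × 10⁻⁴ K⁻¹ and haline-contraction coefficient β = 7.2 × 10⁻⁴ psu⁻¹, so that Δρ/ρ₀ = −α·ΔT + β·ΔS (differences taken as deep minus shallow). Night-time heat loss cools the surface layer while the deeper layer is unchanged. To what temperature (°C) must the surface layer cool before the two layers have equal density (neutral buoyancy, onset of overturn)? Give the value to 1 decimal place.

3.1 °C

Neutral buoyancy requires Δρ = 0, i.e. −α(T_deep − T_surf′) + β(S_deep − S_surf) = 0.
T_surf′ = T_deep − (β/α)·ΔS = 9.4 − (7.2 × 10⁻⁴/1.4 × 10⁻⁴)·(+1.22) = 3.126 °C.
Cooling required: 10.1 − (3.126) = 6.974 °C.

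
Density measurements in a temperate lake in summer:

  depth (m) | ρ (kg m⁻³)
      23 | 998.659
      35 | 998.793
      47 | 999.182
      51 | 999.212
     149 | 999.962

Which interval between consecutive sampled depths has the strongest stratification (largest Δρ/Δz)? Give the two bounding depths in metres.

Compute the density gradient over each adjacent pair:
  23–35 m: Δρ/Δz = 0.134/12 = 0.011 kg m⁻⁴
  35–47 m: Δρ/Δz = 0.389/12 = 0.032 kg m⁻⁴
  47–51 m: Δρ/Δz = 0.030/4 = 7.5 × 10⁻³ kg m⁻⁴
  51–149 m: Δρ/Δz = 0.750/98 = 7.7 × 10⁻³ kg m⁻⁴
The largest gradient is in the 35–47 m interval — the pycnocline.

35–47 m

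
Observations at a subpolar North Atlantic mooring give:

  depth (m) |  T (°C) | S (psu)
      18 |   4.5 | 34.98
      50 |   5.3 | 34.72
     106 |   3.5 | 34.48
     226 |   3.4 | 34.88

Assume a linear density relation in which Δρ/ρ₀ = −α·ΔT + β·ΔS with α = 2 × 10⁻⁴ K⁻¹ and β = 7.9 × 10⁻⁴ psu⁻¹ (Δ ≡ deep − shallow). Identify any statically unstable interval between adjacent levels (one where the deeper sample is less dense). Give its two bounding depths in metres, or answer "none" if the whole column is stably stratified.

Evaluate Δρ/ρ₀ = −αΔT + βΔS across each adjacent pair:
  18–50 m: −αΔT+βΔS = −(2 × 10⁻⁴)(+0.8)+(7.9 × 10⁻⁴)(-0.26) = -3.7 × 10⁻⁴ → UNSTABLE
  50–106 m: −αΔT+βΔS = −(2 × 10⁻⁴)(-1.8)+(7.9 × 10⁻⁴)(-0.24) = 1.7 × 10⁻⁴ → stable
  106–226 m: −αΔT+βΔS = −(2 × 10⁻⁴)(-0.1)+(7.9 × 10⁻⁴)(+0.40) = 3.4 × 10⁻⁴ → stable
The 18–50 m interval has Δρ < 0: lighter water underlies denser water.

18–50 m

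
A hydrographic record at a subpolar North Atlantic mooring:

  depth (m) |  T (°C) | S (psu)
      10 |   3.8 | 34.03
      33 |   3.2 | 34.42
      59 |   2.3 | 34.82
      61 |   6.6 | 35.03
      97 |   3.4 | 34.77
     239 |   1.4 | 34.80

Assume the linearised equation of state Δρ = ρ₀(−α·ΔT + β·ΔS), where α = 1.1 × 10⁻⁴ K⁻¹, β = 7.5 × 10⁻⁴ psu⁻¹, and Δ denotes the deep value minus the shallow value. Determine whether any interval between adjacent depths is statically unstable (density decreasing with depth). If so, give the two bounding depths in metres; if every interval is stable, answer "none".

Evaluate Δρ/ρ₀ = −αΔT + βΔS across each adjacent pair:
  10–33 m: −αΔT+βΔS = −(1.1 × 10⁻⁴)(-0.6)+(7.5 × 10⁻⁴)(+0.39) = 3.6 × 10⁻⁴ → stable
  33–59 m: −αΔT+βΔS = −(1.1 × 10⁻⁴)(-0.9)+(7.5 × 10⁻⁴)(+0.40) = 4.0 × 10⁻⁴ → stable
  59–61 m: −αΔT+βΔS = −(1.1 × 10⁻⁴)(+4.3)+(7.5 × 10⁻⁴)(+0.21) = -3.2 × 10⁻⁴ → UNSTABLE
  61–97 m: −αΔT+βΔS = −(1.1 × 10⁻⁴)(-3.2)+(7.5 × 10⁻⁴)(-0.26) = 1.6 × 10⁻⁴ → stable
  97–239 m: −αΔT+βΔS = −(1.1 × 10⁻⁴)(-2.0)+(7.5 × 10⁻⁴)(+0.03) = 2.4 × 10⁻⁴ → stable
The 59–61 m interval has Δρ < 0: lighter water underlies denser water.

59–61 m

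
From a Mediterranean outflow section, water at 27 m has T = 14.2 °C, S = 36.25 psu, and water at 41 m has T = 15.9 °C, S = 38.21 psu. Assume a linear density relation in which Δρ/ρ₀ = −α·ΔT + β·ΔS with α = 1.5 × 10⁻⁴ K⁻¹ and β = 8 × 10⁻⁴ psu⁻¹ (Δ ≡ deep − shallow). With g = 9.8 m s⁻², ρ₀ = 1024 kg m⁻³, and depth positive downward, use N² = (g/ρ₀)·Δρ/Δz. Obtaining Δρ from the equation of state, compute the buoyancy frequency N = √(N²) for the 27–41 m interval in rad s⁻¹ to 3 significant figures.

0.0303 rad s⁻¹

ΔT = +1.7 K, ΔS = +1.96 psu (deep − shallow).
Δρ/ρ₀ = −αΔT + βΔS = -2.55 × 10⁻⁴ + 1.568 × 10⁻³ = 1.313 × 10⁻³, so Δρ ≈ 1.345 kg m⁻³.
N² = (g/ρ₀)·Δρ/Δz = g·(Δρ/ρ₀)/Δz = 9.8 × 1.313 × 10⁻³ / 14 = 9.1910 × 10⁻⁴ s⁻².
N = √(9.1910 × 10⁻⁴) = 0.030317 rad s⁻¹ ≈ 0.0303 rad s⁻¹.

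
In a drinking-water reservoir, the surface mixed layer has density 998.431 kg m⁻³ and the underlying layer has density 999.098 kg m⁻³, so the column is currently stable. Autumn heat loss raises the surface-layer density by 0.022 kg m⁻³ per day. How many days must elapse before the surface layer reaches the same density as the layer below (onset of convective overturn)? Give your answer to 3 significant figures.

30.3 days

Density deficit of the surface layer: 999.098 − 998.431 = 0.667 kg m⁻³.
Required change = 0.667 / 0.022 = 30.3 days.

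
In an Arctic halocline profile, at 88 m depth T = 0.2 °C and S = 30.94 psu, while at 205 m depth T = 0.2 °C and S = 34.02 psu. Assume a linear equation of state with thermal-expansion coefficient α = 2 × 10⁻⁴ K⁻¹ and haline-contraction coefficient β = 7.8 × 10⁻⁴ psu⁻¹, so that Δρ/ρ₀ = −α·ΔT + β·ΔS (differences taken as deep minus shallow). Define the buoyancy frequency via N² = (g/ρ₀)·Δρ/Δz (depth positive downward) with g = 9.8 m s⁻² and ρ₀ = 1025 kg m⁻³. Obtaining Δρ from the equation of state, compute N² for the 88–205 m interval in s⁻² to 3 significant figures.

2.01 × 10⁻⁴ s⁻²

ΔT = +0.0 K, ΔS = +3.08 psu (deep − shallow).
Δρ/ρ₀ = −αΔT + βΔS = 0 + 2.4024 × 10⁻³ = 2.4024 × 10⁻³, so Δρ ≈ 2.462 kg m⁻³.
N² = (g/ρ₀)·Δρ/Δz = g·(Δρ/ρ₀)/Δz = 9.8 × 2.4024 × 10⁻³ / 117 = 2.0123 × 10⁻⁴ s⁻² ≈ 2.01 × 10⁻⁴ s⁻².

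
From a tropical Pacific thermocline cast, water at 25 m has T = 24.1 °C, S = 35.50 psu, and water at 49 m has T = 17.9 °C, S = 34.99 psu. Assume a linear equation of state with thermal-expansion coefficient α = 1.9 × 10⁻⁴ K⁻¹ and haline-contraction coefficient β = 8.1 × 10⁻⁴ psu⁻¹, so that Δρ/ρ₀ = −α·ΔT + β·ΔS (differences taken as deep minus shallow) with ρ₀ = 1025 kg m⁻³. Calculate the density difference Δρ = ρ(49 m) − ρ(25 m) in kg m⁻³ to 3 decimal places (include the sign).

+0.784 kg m⁻³

ΔT = -6.2 K, ΔS = -0.51 psu (deep − shallow).
Δρ/ρ₀ = −(1.9 × 10⁻⁴)(-6.2) + (8.1 × 10⁻⁴)(-0.51) = 7.649 × 10⁻⁴.
Δρ = 1025 × (7.649 × 10⁻⁴) = +0.784 kg m⁻³.
Positive Δρ: denser below, stable.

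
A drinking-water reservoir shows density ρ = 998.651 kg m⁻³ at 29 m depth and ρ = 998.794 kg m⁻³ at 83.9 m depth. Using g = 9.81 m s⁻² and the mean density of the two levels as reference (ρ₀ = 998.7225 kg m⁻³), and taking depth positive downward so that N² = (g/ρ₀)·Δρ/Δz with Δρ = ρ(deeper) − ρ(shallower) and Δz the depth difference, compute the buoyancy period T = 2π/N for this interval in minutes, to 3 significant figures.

20.7 min

Δρ = 998.794 − 998.651 = 0.143 kg m⁻³ over Δz = 83.9 − 29 = 54.9 m.
N² = (9.81/998.7225) × (0.143/54.9) = 2.5585 × 10⁻⁵ s⁻².
N = √(2.5585 × 10⁻⁵) = 5.0582 × 10⁻³ rad s⁻¹, so T = 2π/N = 1.2422 × 10³ s = 20.703 min ≈ 20.7 min.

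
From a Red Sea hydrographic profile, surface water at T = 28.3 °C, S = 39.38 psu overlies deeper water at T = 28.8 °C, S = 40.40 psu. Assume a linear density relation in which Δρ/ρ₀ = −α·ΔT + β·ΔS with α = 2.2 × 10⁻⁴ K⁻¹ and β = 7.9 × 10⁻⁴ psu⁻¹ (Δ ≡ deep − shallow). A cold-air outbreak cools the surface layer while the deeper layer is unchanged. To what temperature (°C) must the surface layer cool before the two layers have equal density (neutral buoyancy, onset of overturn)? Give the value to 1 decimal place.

25.1 °C

Neutral buoyancy requires Δρ = 0, i.e. −α(T_deep − T_surf′) + β(S_deep − S_surf) = 0.
T_surf′ = T_deep − (β/α)·ΔS = 28.8 − (7.9 × 10⁻⁴/2.2 × 10⁻⁴)·(+1.02) = 25.137 °C.
Cooling required: 28.3 − (25.137) = 3.163 °C.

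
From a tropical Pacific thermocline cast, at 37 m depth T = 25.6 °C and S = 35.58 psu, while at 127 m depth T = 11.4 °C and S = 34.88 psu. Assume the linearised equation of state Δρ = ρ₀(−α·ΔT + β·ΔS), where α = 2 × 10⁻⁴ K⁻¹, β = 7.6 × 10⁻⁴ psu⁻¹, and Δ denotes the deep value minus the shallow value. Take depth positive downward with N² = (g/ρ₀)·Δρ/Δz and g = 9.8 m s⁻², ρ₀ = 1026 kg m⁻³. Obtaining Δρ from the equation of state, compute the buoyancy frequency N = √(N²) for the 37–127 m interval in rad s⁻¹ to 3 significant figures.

ΔT = -14.2 K, ΔS = -0.70 psu (deep − shallow).
Δρ/ρ₀ = −αΔT + βΔS = 2.84 × 10⁻³ − 5.32 × 10⁻⁴ = 2.308 × 10⁻³, so Δρ ≈ 2.368 kg m⁻³.
N² = (g/ρ₀)·Δρ/Δz = g·(Δρ/ρ₀)/Δz = 9.8 × 2.308 × 10⁻³ / 90 = 2.5132 × 10⁻⁴ s⁻².
N = √(2.5132 × 10⁻⁴) = 0.015853 rad s⁻¹ ≈ 0.0159 rad s⁻¹.

0.0159 rad s⁻¹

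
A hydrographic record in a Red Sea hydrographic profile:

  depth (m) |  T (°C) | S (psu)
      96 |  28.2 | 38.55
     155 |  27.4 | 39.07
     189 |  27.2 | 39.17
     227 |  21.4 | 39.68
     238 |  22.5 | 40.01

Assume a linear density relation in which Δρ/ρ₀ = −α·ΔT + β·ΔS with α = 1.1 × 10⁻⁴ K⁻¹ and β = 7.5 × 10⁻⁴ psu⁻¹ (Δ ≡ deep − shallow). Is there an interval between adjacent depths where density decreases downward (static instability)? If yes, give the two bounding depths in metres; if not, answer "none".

Evaluate Δρ/ρ₀ = −αΔT + βΔS across each adjacent pair:
  96–155 m: −αΔT+βΔS = −(1.1 × 10⁻⁴)(-0.8)+(7.5 × 10⁻⁴)(+0.52) = 4.8 × 10⁻⁴ → stable
  155–189 m: −αΔT+βΔS = −(1.1 × 10⁻⁴)(-0.2)+(7.5 × 10⁻⁴)(+0.10) = 9.7 × 10⁻⁵ → stable
  189–227 m: −αΔT+βΔS = −(1.1 × 10⁻⁴)(-5.8)+(7.5 × 10⁻⁴)(+0.51) = 1.0 × 10⁻³ → stable
  227–238 m: −αΔT+βΔS = −(1.1 × 10⁻⁴)(+1.1)+(7.5 × 10⁻⁴)(+0.33) = 1.3 × 10⁻⁴ → stable
Every interval has Δρ > 0: the column is stably stratified throughout.

none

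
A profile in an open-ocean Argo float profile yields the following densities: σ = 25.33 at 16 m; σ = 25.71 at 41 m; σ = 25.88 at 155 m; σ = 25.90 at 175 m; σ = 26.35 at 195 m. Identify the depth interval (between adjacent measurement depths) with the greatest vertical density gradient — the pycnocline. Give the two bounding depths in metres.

175–195 m

Compute the density gradient over each adjacent pair:
  16–41 m: Δρ/Δz = 0.38/25 = 0.015 kg m⁻⁴
  41–155 m: Δρ/Δz = 0.17/114 = 1.5 × 10⁻³ kg m⁻⁴
  155–175 m: Δρ/Δz = 0.02/20 = 1.0 × 10⁻³ kg m⁻⁴
  175–195 m: Δρ/Δz = 0.45/20 = 0.022 kg m⁻⁴
The largest gradient is in the 175–195 m interval — the pycnocline.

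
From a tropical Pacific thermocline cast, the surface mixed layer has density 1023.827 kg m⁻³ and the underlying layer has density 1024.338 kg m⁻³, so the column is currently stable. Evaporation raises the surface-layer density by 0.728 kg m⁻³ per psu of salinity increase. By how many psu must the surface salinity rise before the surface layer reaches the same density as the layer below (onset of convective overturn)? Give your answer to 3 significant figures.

Density deficit of the surface layer: 1024.338 − 1023.827 = 0.511 kg m⁻³.
Required change = 0.511 / 0.728 = 0.702 psu.

0.702 psu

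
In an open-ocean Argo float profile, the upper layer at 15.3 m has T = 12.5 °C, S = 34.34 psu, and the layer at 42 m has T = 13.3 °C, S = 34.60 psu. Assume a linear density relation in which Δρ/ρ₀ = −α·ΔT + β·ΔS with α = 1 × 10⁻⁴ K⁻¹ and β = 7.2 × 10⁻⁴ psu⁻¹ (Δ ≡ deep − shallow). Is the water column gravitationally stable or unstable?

ΔT = 13.3 − 12.5 = +0.8 K and ΔS = 34.60 − 34.34 = +0.26 psu (deep − shallow).
−αΔT = -8.00 × 10⁻⁵; βΔS = 1.872 × 10⁻⁴; sum Δρ/ρ₀ = 1.072 × 10⁻⁴.
Δρ/ρ₀ > 0, so Δρ > 0: deeper water is denser → statically stable.

stable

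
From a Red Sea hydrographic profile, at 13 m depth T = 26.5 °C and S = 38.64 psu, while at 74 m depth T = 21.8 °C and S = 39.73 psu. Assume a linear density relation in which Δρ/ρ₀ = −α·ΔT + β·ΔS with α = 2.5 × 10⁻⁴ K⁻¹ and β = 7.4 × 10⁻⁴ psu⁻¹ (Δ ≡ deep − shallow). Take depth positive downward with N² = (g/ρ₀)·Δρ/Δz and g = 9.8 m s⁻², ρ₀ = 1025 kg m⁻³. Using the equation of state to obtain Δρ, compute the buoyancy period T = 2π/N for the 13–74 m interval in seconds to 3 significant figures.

ΔT = -4.7 K, ΔS = +1.09 psu (deep − shallow).
Δρ/ρ₀ = −αΔT + βΔS = 1.175 × 10⁻³ + 8.066 × 10⁻⁴ = 1.9816 × 10⁻³, so Δρ ≈ 2.031 kg m⁻³.
N² = (g/ρ₀)·Δρ/Δz = g·(Δρ/ρ₀)/Δz = 9.8 × 1.9816 × 10⁻³ / 61 = 3.1836 × 10⁻⁴ s⁻².
N = √(3.1836 × 10⁻⁴) = 0.017843 rad s⁻¹ → T = 2π/N = 352.14 s ≈ 352 s.

352 s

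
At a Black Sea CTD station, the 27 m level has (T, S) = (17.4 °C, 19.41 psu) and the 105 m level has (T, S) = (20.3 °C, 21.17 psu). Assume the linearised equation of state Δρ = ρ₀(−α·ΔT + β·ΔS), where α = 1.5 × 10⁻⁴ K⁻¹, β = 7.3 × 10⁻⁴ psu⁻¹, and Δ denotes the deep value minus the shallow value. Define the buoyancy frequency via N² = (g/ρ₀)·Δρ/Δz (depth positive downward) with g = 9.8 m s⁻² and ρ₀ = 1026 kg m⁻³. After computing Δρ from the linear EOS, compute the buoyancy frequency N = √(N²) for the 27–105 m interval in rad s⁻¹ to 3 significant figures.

ΔT = +2.9 K, ΔS = +1.76 psu (deep − shallow).
Δρ/ρ₀ = −αΔT + βΔS = -4.35 × 10⁻⁴ + 1.2848 × 10⁻³ = 8.498 × 10⁻⁴, so Δρ ≈ 0.8719 kg m⁻³.
N² = (g/ρ₀)·Δρ/Δz = g·(Δρ/ρ₀)/Δz = 9.8 × 8.498 × 10⁻⁴ / 78 = 1.0677 × 10⁻⁴ s⁻².
N = √(1.0677 × 10⁻⁴) = 0.010333 rad s⁻¹ ≈ 0.0103 rad s⁻¹.

0.0103 rad s⁻¹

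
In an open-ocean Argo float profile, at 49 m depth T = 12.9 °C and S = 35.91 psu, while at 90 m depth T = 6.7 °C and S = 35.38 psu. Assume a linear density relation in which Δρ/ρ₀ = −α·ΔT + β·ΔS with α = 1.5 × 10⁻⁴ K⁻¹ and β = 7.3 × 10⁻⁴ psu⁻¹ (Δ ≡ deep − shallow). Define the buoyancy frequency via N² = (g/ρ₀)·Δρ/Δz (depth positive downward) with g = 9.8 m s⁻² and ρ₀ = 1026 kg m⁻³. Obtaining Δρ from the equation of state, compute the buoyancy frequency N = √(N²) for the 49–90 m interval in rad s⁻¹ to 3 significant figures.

ΔT = -6.2 K, ΔS = -0.53 psu (deep − shallow).
Δρ/ρ₀ = −αΔT + βΔS = 9.30 × 10⁻⁴ − 3.869 × 10⁻⁴ = 5.431 × 10⁻⁴, so Δρ ≈ 0.5572 kg m⁻³.
N² = (g/ρ₀)·Δρ/Δz = g·(Δρ/ρ₀)/Δz = 9.8 × 5.431 × 10⁻⁴ / 41 = 1.2981 × 10⁻⁴ s⁻².
N = √(1.2981 × 10⁻⁴) = 0.011393 rad s⁻¹ ≈ 0.0114 rad s⁻¹.

0.0114 rad s⁻¹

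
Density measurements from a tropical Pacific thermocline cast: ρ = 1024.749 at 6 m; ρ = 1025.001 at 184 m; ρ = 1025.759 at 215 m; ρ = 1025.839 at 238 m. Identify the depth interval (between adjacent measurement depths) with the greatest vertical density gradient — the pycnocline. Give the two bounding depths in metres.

184–215 m

Compute the density gradient over each adjacent pair:
  6–184 m: Δρ/Δz = 0.252/178 = 1.4 × 10⁻³ kg m⁻⁴
  184–215 m: Δρ/Δz = 0.758/31 = 0.024 kg m⁻⁴
  215–238 m: Δρ/Δz = 0.080/23 = 3.5 × 10⁻³ kg m⁻⁴
The largest gradient is in the 184–215 m interval — the pycnocline.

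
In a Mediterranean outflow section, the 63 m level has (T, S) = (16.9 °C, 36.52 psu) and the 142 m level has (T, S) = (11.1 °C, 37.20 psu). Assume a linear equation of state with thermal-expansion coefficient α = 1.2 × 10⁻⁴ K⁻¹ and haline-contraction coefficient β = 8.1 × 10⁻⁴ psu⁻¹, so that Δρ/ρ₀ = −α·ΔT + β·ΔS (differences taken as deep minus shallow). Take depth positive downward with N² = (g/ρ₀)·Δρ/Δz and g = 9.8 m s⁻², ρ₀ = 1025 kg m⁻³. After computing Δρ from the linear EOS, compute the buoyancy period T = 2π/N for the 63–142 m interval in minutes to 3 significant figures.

ΔT = -5.8 K, ΔS = +0.68 psu (deep − shallow).
Δρ/ρ₀ = −αΔT + βΔS = 6.96 × 10⁻⁴ + 5.508 × 10⁻⁴ = 1.2468 × 10⁻³, so Δρ ≈ 1.278 kg m⁻³.
N² = (g/ρ₀)·Δρ/Δz = g·(Δρ/ρ₀)/Δz = 9.8 × 1.2468 × 10⁻³ / 79 = 1.5467 × 10⁻⁴ s⁻².
N = √(1.5467 × 10⁻⁴) = 0.012437 rad s⁻¹ → T = 2π/N = 505.20 s = 8.4200 min ≈ 8.42 min.

8.42 min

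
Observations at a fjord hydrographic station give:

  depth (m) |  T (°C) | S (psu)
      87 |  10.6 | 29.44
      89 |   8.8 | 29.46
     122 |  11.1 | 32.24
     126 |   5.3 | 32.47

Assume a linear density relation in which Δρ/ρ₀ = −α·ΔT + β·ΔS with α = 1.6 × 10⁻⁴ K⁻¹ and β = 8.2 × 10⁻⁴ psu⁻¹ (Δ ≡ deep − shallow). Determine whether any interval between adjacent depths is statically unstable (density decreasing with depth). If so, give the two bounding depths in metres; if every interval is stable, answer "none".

none

Evaluate Δρ/ρ₀ = −αΔT + βΔS across each adjacent pair:
  87–89 m: −αΔT+βΔS = −(1.6 × 10⁻⁴)(-1.8)+(8.2 × 10⁻⁴)(+0.02) = 3.0 × 10⁻⁴ → stable
  89–122 m: −αΔT+βΔS = −(1.6 × 10⁻⁴)(+2.3)+(8.2 × 10⁻⁴)(+2.78) = 1.9 × 10⁻³ → stable
  122–126 m: −αΔT+βΔS = −(1.6 × 10⁻⁴)(-5.8)+(8.2 × 10⁻⁴)(+0.23) = 1.1 × 10⁻³ → stable
Every interval has Δρ > 0: the column is stably stratified throughout.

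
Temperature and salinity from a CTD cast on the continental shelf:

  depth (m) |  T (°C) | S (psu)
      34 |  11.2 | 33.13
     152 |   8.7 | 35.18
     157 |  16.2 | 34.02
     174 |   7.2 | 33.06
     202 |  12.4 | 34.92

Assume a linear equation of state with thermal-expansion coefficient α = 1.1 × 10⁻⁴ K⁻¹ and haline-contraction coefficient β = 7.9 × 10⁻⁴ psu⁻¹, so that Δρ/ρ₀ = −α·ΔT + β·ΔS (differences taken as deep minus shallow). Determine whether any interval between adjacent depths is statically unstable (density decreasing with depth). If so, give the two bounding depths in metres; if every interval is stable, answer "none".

Evaluate Δρ/ρ₀ = −αΔT + βΔS across each adjacent pair:
  34–152 m: −αΔT+βΔS = −(1.1 × 10⁻⁴)(-2.5)+(7.9 × 10⁻⁴)(+2.05) = 1.9 × 10⁻³ → stable
  152–157 m: −αΔT+βΔS = −(1.1 × 10⁻⁴)(+7.5)+(7.9 × 10⁻⁴)(-1.16) = -1.7 × 10⁻³ → UNSTABLE
  157–174 m: −αΔT+βΔS = −(1.1 × 10⁻⁴)(-9.0)+(7.9 × 10⁻⁴)(-0.96) = 2.3 × 10⁻⁴ → stable
  174–202 m: −αΔT+βΔS = −(1.1 × 10⁻⁴)(+5.2)+(7.9 × 10⁻⁴)(+1.86) = 9.0 × 10⁻⁴ → stable
The 152–157 m interval has Δρ < 0: lighter water underlies denser water.

152–157 m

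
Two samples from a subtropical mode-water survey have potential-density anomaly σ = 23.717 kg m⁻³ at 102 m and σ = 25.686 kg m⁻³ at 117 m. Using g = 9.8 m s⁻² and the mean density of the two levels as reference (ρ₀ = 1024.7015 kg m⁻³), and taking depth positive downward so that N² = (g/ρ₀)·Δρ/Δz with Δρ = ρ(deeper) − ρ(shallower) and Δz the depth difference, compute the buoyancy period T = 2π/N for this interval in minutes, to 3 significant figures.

Δρ = 1025.686 − 1023.717 = 1.969 kg m⁻³ over Δz = 117 − 102 = 15 m.
N² = (9.8/1024.7015) × (1.969/15) = 1.2554 × 10⁻³ s⁻².
N = √(1.2554 × 10⁻³) = 0.035432 rad s⁻¹, so T = 2π/N = 177.33 s = 2.9555 min ≈ 2.96 min.

2.96 min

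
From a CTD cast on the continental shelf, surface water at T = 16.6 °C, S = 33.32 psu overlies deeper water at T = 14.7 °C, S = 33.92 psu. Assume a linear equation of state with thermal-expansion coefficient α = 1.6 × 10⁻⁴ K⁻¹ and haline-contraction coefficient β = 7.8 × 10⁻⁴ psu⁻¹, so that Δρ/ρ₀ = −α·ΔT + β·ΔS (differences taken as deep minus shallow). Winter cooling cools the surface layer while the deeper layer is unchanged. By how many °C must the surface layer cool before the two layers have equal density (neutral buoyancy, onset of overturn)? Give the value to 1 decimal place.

Neutral buoyancy requires Δρ = 0, i.e. −α(T_deep − T_surf′) + β(S_deep − S_surf) = 0.
T_surf′ = T_deep − (β/α)·ΔS = 14.7 − (7.8 × 10⁻⁴/1.6 × 10⁻⁴)·(+0.60) = 11.775 °C.
Cooling required: 16.6 − (11.775) = 4.825 °C.

4.8 °C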